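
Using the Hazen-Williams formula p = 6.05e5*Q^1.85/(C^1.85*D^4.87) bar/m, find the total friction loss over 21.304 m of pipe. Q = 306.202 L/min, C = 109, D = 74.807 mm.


Q^1.85 = 39730
C^1.85 = 5878.1
D^4.87 = 1.3369e+09
p/m = 0.0030587 bar/m
p_total = 0.0030587 * 21.304 = 0.065162 bar

0.065162 bar


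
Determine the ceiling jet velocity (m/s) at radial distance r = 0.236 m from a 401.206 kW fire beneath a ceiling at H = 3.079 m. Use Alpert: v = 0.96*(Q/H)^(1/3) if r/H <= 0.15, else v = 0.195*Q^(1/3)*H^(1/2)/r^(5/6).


r/H = 0.236 / 3.079 = 0.076648
r/H <= 0.15, so v = 0.96*(Q/H)^(1/3)
Q/H = 130.30
(Q/H)^(1/3) = 5.0697
v = 0.96 * 5.0697 = 4.8670 m/s

4.8670 m/s


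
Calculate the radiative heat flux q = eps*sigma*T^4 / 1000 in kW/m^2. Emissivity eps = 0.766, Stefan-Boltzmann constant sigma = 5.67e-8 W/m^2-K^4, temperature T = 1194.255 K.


T^4 = 2.0342e+12
q = 0.766 * 5.67e-8 * 2.0342e+12 / 1000 = 88.349 kW/m^2

88.349 kW/m^2


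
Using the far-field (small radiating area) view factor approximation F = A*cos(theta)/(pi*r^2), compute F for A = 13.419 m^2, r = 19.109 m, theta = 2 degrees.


cos(2 deg) = 0.99939
pi*r^2 = 1147.2
F = 13.419 * 0.99939 / 1147.2 = 0.011690

0.011690


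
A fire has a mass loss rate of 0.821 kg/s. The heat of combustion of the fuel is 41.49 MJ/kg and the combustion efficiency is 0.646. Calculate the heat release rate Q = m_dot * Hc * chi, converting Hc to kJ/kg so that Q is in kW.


Hc = 41.49 MJ/kg = 41.49 * 1000 kJ/kg = 41490 kJ/kg
Q = 0.821 kg/s * 41490 kJ/kg * 0.646 = 22005 kW

22005 kW


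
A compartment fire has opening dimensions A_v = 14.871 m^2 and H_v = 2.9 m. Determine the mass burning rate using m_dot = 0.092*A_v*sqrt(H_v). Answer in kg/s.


sqrt(H_v) = 1.7029
m_dot = 0.092 * 14.871 * 1.7029 = 2.3298 kg/s

2.3298 kg/s


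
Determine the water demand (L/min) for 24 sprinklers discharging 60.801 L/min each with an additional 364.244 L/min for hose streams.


Sprinkler demand = 24 * 60.801 = 1459.224 L/min
Total = 1459.224 + 364.244 = 1823.468 L/min

1823.468 L/min


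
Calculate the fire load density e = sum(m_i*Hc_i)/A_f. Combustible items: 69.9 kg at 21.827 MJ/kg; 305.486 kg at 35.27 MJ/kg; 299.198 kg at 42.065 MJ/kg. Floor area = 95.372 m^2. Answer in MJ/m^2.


Total energy = 69.9*21.827 + 305.486*35.27 + 299.198*42.065
= 1525.707 + 10774.49 + 12585.76
= 24885.96 MJ
e = 24885.96 / 95.372 = 260.94 MJ/m^2

260.94 MJ/m^2


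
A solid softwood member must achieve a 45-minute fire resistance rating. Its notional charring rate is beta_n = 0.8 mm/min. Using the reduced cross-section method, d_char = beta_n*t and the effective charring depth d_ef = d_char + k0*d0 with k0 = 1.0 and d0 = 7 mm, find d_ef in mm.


d_char = 0.8 * 45 = 36 mm
d_ef = 36 + 1.0*7 = 43 mm

43 mm


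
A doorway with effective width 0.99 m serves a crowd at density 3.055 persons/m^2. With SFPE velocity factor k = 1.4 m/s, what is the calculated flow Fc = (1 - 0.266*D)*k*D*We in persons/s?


1 - 0.266*D = 1 - 0.266*3.055 = 0.18737
Fs = 0.18737 * 1.4 * 3.055 = 0.80138 persons/(s*m)
Fc = 0.80138 * 0.99 = 0.79337 persons/s

0.79337 persons/s


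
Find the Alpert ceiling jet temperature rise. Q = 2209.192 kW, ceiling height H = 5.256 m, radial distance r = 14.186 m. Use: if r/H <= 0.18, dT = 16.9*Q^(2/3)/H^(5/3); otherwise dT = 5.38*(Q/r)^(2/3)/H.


r/H = 14.186 / 5.256 = 2.6990
r/H > 0.18, so dT = 5.38*(Q/r)^(2/3)/H
Q/r = 155.73
(Q/r)^(2/3) = 28.946
dT = 5.38 * 28.946 / 5.256 = 29.628 K

29.628 K


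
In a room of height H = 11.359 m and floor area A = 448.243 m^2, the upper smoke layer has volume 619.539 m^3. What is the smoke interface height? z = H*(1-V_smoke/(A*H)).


V/(A*H) = 0.12168
1 - 0.12168 = 0.87832
z = 11.359 * 0.87832 = 9.9769 m

9.9769 m


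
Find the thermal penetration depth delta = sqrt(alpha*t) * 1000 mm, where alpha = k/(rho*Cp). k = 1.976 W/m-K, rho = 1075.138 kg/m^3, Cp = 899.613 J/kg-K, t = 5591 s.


alpha = 1.976 / (1075.138 * 899.613) = 2.0430e-06 m^2/s
alpha * t = 0.011422
delta = sqrt(0.011422) * 1000 = 106.88 mm

106.88 mm


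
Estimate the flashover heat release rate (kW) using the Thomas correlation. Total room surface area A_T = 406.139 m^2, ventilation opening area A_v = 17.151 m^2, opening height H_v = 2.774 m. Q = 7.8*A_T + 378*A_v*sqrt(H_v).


7.8*A_T = 3167.9
sqrt(H_v) = 1.6655
378*A_v*sqrt(H_v) = 10798
Q = 3167.9 + 10798 = 13966 kW

13966 kW


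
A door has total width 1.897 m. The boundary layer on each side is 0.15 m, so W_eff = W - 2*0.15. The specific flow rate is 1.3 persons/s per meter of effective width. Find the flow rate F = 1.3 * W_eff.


W_eff = 1.897 - 0.30 = 1.597 m
F = 1.3 * 1.597 = 2.0761 persons/s

2.0761 persons/s


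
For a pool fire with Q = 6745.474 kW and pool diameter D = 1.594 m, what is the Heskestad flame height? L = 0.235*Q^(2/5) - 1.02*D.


Q^(2/5) = 34.010
0.235 * Q^(2/5) = 7.9923
1.02 * D = 1.6259
L = 6.3664 m

6.3664 m


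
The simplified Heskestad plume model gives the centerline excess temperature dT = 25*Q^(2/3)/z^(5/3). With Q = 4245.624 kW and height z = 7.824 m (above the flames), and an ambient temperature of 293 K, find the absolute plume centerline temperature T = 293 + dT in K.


Q^(2/3) = 262.20
z^(5/3) = 30.835
dT = 25 * 262.20 / 30.835 = 212.58 K
T = 293 + 212.58 = 505.58 K

505.58 K


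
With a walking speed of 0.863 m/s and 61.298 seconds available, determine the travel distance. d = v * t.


d = 0.863 * 61.298 = 52.900 m

52.900 m


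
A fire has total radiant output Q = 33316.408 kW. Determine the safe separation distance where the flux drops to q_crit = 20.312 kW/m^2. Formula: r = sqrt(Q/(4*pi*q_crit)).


4*pi*q_crit = 255.25
Q/(4*pi*q_crit) = 130.53
r = sqrt(130.53) = 11.425 m

11.425 m


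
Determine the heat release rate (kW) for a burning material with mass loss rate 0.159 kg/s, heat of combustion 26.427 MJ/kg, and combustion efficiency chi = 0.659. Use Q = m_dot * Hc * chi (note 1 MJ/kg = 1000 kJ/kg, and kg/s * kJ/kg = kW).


Hc = 26.427 MJ/kg = 26.427 * 1000 kJ/kg = 26427 kJ/kg
Q = 0.159 kg/s * 26427 kJ/kg * 0.659 = 2769.0 kW

2769.0 kW


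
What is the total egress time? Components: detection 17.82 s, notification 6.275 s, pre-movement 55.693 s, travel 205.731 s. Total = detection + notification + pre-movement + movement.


Total = 17.82 + 6.275 + 55.693 + 205.731 = 285.519 s

285.519 s


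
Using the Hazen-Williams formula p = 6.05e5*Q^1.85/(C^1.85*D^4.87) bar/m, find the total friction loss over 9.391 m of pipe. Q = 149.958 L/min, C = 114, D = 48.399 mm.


Q^1.85 = 10606
C^1.85 = 6386.7
D^4.87 = 1.6038e+08
p/m = 0.0062643 bar/m
p_total = 0.0062643 * 9.391 = 0.058828 bar

0.058828 bar


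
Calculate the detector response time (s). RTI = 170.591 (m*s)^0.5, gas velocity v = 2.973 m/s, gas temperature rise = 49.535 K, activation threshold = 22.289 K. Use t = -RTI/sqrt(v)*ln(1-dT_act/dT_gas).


dT_act/dT_gas = 0.44996
ln(1 - 0.44996) = -0.59777
t = -170.591 / sqrt(2.973) * -0.59777 = 59.142 s

59.142 s


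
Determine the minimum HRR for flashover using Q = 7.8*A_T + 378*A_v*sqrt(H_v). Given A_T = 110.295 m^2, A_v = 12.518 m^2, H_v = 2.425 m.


7.8*A_T = 860.301
sqrt(H_v) = 1.5572
378*A_v*sqrt(H_v) = 7368.6
Q = 860.301 + 7368.6 = 8228.9 kW

8228.9 kW


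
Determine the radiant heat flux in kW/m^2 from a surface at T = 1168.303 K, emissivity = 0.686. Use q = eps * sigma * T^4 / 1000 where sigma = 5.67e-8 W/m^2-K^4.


T^4 = 1.8630e+12
q = 0.686 * 5.67e-8 * 1.8630e+12 / 1000 = 72.465 kW/m^2

72.465 kW/m^2


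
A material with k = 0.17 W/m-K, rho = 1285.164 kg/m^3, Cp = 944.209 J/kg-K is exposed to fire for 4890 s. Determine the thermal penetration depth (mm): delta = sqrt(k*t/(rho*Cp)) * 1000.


alpha = 0.17 / (1285.164 * 944.209) = 1.4009e-07 m^2/s
alpha * t = 0.00068506
delta = sqrt(0.00068506) * 1000 = 26.174 mm

26.174 mm


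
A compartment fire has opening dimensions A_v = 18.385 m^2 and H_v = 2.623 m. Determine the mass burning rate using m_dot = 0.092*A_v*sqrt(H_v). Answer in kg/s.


sqrt(H_v) = 1.6196
m_dot = 0.092 * 18.385 * 1.6196 = 2.7394 kg/s

2.7394 kg/s


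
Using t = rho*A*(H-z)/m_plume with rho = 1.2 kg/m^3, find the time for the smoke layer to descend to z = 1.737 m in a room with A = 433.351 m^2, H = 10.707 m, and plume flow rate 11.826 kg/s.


H - z = 8.97 m
t = 1.2 * 433.351 * 8.97 / 11.826 = 394.44 s

394.44 s


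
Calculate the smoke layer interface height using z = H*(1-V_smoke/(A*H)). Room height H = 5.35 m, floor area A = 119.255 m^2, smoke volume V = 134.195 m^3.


V/(A*H) = 0.21033
1 - 0.21033 = 0.78967
z = 5.35 * 0.78967 = 4.2247 m

4.2247 m


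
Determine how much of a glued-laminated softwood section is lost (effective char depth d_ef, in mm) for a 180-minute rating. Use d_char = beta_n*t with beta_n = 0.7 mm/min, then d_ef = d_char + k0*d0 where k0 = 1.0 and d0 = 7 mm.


d_char = 0.7 * 180 = 126 mm
d_ef = 126 + 1.0*7 = 133 mm

133 mm


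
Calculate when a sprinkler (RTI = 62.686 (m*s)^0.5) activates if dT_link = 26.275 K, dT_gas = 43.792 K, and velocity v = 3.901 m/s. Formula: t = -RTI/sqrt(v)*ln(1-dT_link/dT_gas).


dT_link/dT_gas = 0.60000
ln(1 - 0.60000) = -0.91628
t = -62.686 / sqrt(3.901) * -0.91628 = 29.081 s

29.081 s


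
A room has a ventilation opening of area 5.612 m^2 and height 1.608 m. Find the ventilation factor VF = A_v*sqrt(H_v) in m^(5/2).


sqrt(H_v) = 1.2681
VF = 5.612 * 1.2681 = 7.1164 m^(5/2)

7.1164 m^(5/2)


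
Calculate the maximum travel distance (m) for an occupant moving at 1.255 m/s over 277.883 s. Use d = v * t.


d = 1.255 * 277.883 = 348.74 m

348.74 m


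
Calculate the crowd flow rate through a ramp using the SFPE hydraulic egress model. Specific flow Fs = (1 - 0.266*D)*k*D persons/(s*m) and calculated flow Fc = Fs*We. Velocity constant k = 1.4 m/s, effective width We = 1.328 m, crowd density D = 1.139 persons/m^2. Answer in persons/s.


1 - 0.266*D = 1 - 0.266*1.139 = 0.69703
Fs = 0.69703 * 1.4 * 1.139 = 1.1115 persons/(s*m)
Fc = 1.1115 * 1.328 = 1.4760 persons/s

1.4760 persons/s


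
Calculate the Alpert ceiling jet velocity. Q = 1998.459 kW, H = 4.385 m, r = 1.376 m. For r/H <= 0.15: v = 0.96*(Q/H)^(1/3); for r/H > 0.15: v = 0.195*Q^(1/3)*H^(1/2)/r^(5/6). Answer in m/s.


r/H = 1.376 / 4.385 = 0.31380
r/H > 0.15, so v = 0.195*Q^(1/3)*H^(1/2)/r^(5/6)
Q^(1/3) = 12.596
H^(1/2) = 2.0940
r^(5/6) = 1.3047
v = 0.195 * 12.596 * 2.0940 / 1.3047 = 3.9422 m/s

3.9422 m/s


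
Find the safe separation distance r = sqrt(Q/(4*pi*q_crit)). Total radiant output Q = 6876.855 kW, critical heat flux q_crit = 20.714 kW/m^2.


4*pi*q_crit = 260.30
Q/(4*pi*q_crit) = 26.419
r = sqrt(26.419) = 5.1399 m

5.1399 m


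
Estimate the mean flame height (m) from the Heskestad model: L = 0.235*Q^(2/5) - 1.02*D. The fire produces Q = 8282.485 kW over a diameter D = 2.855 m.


Q^(2/5) = 36.920
0.235 * Q^(2/5) = 8.6763
1.02 * D = 2.9121
L = 5.7642 m

5.7642 m


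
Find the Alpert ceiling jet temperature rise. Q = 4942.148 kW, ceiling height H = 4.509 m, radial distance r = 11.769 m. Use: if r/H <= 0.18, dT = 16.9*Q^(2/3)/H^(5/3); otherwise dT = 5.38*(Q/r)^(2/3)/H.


r/H = 11.769 / 4.509 = 2.6101
r/H > 0.18, so dT = 5.38*(Q/r)^(2/3)/H
Q/r = 419.93
(Q/r)^(2/3) = 56.077
dT = 5.38 * 56.077 / 4.509 = 66.909 K

66.909 K


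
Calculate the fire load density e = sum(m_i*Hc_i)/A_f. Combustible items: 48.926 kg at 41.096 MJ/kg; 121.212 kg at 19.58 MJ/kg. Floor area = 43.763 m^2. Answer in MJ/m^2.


Total energy = 48.926*41.096 + 121.212*19.58
= 2010.663 + 2373.331
= 4383.994 MJ
e = 4383.994 / 43.763 = 100.18 MJ/m^2

100.18 MJ/m^2


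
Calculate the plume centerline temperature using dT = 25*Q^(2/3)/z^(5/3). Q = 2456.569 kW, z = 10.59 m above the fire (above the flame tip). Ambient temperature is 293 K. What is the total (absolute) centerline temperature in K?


Q^(2/3) = 182.06
z^(5/3) = 51.069
dT = 25 * 182.06 / 51.069 = 89.125 K
T = 293 + 89.125 = 382.12 K

382.12 K


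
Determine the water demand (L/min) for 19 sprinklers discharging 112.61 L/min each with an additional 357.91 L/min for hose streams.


Sprinkler demand = 19 * 112.61 = 2139.59 L/min
Total = 2139.59 + 357.91 = 2497.5 L/min

2497.5 L/min


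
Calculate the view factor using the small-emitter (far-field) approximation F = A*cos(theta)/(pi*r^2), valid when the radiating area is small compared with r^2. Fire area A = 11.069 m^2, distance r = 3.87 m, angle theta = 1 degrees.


cos(1 deg) = 0.99985
pi*r^2 = 47.051
F = 11.069 * 0.99985 / 47.051 = 0.23522

0.23522


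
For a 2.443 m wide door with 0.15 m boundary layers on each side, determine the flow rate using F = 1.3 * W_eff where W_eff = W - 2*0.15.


W_eff = 2.443 - 0.30 = 2.143 m
F = 1.3 * 2.143 = 2.7859 persons/s

2.7859 persons/s


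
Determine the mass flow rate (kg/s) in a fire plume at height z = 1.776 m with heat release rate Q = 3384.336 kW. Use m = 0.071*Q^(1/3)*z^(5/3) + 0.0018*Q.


Q^(1/3) = 15.014
z^(5/3) = 2.6046
First term = 0.071 * 15.014 * 2.6046 = 2.7764
Second term = 0.0018 * 3384.336 = 6.0918
m = 8.8682 kg/s

8.8682 kg/s


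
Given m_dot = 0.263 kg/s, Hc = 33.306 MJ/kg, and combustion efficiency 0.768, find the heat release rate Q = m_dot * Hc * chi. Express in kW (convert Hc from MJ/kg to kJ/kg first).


Hc = 33.306 MJ/kg = 33.306 * 1000 kJ/kg = 33306 kJ/kg
Q = 0.263 kg/s * 33306 kJ/kg * 0.768 = 6727.3 kW

6727.3 kW


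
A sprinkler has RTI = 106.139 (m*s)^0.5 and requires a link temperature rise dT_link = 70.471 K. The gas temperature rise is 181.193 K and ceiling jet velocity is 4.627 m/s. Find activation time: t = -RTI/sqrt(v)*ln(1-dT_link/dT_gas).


dT_link/dT_gas = 0.38893
ln(1 - 0.38893) = -0.49254
t = -106.139 / sqrt(4.627) * -0.49254 = 24.303 s

24.303 s


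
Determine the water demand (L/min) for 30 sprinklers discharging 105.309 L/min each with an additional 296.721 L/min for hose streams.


Sprinkler demand = 30 * 105.309 = 3159.27 L/min
Total = 3159.27 + 296.721 = 3455.991 L/min

3455.991 L/min


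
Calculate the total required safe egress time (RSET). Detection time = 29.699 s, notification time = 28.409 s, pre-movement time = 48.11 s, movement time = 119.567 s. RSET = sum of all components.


Total = 29.699 + 28.409 + 48.11 + 119.567 = 225.785 s

225.785 s


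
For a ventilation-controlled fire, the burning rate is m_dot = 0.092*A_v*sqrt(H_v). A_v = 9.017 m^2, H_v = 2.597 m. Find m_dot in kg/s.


sqrt(H_v) = 1.6115
m_dot = 0.092 * 9.017 * 1.6115 = 1.3369 kg/s

1.3369 kg/s


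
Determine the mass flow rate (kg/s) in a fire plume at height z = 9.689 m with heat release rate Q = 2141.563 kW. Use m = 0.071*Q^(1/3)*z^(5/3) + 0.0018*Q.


Q^(1/3) = 12.890
z^(5/3) = 44.035
First term = 0.071 * 12.890 * 44.035 = 40.300
Second term = 0.0018 * 2141.563 = 3.8548
m = 44.154 kg/s

44.154 kg/s


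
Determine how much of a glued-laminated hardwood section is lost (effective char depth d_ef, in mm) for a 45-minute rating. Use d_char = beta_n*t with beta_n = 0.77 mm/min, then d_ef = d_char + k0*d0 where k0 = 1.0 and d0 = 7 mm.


d_char = 0.77 * 45 = 34.65 mm
d_ef = 34.65 + 1.0*7 = 41.65 mm

41.65 mm


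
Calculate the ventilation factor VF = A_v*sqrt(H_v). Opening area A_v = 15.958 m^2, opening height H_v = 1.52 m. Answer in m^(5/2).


sqrt(H_v) = 1.2329
VF = 15.958 * 1.2329 = 19.674 m^(5/2)

19.674 m^(5/2)


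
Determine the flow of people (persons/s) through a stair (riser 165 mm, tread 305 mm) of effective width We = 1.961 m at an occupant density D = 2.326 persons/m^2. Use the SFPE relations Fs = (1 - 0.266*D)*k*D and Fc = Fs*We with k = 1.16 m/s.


1 - 0.266*D = 1 - 0.266*2.326 = 0.38128
Fs = 0.38128 * 1.16 * 2.326 = 1.0288 persons/(s*m)
Fc = 1.0288 * 1.961 = 2.0174 persons/s

2.0174 persons/s


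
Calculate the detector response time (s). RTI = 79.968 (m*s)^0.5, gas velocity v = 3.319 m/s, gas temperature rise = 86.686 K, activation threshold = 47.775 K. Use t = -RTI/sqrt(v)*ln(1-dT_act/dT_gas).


dT_act/dT_gas = 0.55113
ln(1 - 0.55113) = -0.80102
t = -79.968 / sqrt(3.319) * -0.80102 = 35.160 s

35.160 s


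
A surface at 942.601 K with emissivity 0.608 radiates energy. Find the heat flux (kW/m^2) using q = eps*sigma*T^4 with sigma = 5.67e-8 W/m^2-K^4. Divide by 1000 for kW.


T^4 = 7.8943e+11
q = 0.608 * 5.67e-8 * 7.8943e+11 / 1000 = 27.214 kW/m^2

27.214 kW/m^2


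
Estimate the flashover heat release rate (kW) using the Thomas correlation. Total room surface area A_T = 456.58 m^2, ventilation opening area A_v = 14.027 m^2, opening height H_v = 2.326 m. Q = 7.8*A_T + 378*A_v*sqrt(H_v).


7.8*A_T = 3561.324
sqrt(H_v) = 1.5251
378*A_v*sqrt(H_v) = 8086.5
Q = 3561.324 + 8086.5 = 11648 kW

11648 kW


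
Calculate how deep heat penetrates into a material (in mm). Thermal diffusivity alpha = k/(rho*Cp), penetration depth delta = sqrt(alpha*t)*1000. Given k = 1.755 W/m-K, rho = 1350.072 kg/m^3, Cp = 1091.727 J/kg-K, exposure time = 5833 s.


alpha = 1.755 / (1350.072 * 1091.727) = 1.1907e-06 m^2/s
alpha * t = 0.0069454
delta = sqrt(0.0069454) * 1000 = 83.339 mm

83.339 mm


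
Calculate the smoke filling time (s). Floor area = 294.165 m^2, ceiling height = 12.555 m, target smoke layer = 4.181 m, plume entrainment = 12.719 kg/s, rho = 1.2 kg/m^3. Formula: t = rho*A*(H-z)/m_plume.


H - z = 8.374 m
t = 1.2 * 294.165 * 8.374 / 12.719 = 232.41 s

232.41 s


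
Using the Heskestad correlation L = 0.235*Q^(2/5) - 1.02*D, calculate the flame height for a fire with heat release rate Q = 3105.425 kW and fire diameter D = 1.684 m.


Q^(2/5) = 24.937
0.235 * Q^(2/5) = 5.8603
1.02 * D = 1.7177
L = 4.1426 m

4.1426 m


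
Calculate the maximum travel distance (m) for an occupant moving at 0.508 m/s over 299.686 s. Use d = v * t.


d = 0.508 * 299.686 = 152.24 m

152.24 m


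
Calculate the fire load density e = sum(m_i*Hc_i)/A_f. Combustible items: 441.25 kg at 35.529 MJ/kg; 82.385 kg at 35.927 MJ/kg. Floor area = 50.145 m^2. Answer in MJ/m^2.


Total energy = 441.25*35.529 + 82.385*35.927
= 15677.17 + 2959.846
= 18637.02 MJ
e = 18637.02 / 50.145 = 371.66 MJ/m^2

371.66 MJ/m^2


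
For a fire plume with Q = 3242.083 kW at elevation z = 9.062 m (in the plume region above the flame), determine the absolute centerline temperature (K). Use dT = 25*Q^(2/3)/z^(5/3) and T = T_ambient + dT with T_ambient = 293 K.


Q^(2/3) = 219.05
z^(5/3) = 39.389
dT = 25 * 219.05 / 39.389 = 139.03 K
T = 293 + 139.03 = 432.03 K

432.03 K


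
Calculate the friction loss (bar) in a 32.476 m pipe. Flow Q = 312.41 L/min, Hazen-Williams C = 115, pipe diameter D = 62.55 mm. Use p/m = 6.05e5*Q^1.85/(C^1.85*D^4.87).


Q^1.85 = 41233
C^1.85 = 6490.7
D^4.87 = 5.5928e+08
p/m = 0.0068719 bar/m
p_total = 0.0068719 * 32.476 = 0.22317 bar

0.22317 bar


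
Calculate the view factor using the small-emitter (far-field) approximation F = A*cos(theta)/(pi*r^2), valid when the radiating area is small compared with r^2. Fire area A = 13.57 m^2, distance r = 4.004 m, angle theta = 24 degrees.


cos(24 deg) = 0.91355
pi*r^2 = 50.366
F = 13.57 * 0.91355 / 50.366 = 0.24613

0.24613


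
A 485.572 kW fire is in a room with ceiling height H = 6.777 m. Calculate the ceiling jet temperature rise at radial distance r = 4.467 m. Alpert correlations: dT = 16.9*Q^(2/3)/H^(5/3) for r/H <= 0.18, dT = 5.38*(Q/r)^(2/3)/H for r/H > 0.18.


r/H = 4.467 / 6.777 = 0.65914
r/H > 0.18, so dT = 5.38*(Q/r)^(2/3)/H
Q/r = 108.70
(Q/r)^(2/3) = 22.777
dT = 5.38 * 22.777 / 6.777 = 18.082 K

18.082 K


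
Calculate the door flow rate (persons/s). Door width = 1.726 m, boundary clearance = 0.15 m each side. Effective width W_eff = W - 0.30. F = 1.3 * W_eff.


W_eff = 1.726 - 0.30 = 1.426 m
F = 1.3 * 1.426 = 1.8538 persons/s

1.8538 persons/s


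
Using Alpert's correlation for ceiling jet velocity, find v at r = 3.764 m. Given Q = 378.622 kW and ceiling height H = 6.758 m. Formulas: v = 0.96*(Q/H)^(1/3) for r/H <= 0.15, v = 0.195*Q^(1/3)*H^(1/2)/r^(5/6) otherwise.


r/H = 3.764 / 6.758 = 0.55697
r/H > 0.15, so v = 0.195*Q^(1/3)*H^(1/2)/r^(5/6)
Q^(1/3) = 7.2344
H^(1/2) = 2.5996
r^(5/6) = 3.0179
v = 0.195 * 7.2344 * 2.5996 / 3.0179 = 1.2152 m/s

1.2152 m/s


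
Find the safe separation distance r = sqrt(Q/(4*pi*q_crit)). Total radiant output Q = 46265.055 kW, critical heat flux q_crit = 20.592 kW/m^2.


4*pi*q_crit = 258.77
Q/(4*pi*q_crit) = 178.79
r = sqrt(178.79) = 13.371 m

13.371 m


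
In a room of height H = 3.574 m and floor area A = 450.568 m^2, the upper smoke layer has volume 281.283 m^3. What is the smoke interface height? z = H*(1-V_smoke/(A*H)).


V/(A*H) = 0.17467
1 - 0.17467 = 0.82533
z = 3.574 * 0.82533 = 2.9497 m

2.9497 m


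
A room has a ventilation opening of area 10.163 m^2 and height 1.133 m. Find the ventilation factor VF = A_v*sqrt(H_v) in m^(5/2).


sqrt(H_v) = 1.0644
VF = 10.163 * 1.0644 = 10.818 m^(5/2)

10.818 m^(5/2)


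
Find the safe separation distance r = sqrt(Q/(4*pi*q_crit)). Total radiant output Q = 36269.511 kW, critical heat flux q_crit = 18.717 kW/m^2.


4*pi*q_crit = 235.20
Q/(4*pi*q_crit) = 154.20
r = sqrt(154.20) = 12.418 m

12.418 m


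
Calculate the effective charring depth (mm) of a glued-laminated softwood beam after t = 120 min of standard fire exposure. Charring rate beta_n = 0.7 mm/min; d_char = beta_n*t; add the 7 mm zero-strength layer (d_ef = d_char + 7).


d_char = 0.7 * 120 = 84 mm
d_ef = 84 + 1.0*7 = 91 mm

91 mm


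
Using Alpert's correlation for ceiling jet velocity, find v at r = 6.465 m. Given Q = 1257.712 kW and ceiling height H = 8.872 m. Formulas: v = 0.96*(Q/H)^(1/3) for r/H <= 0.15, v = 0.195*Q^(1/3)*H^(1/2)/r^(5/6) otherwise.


r/H = 6.465 / 8.872 = 0.72870
r/H > 0.15, so v = 0.195*Q^(1/3)*H^(1/2)/r^(5/6)
Q^(1/3) = 10.794
H^(1/2) = 2.9786
r^(5/6) = 4.7367
v = 0.195 * 10.794 * 2.9786 / 4.7367 = 1.3236 m/s

1.3236 m/s


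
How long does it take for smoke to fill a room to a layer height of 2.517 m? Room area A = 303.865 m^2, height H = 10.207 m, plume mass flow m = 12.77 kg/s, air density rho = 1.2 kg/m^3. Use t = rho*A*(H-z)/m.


H - z = 7.69 m
t = 1.2 * 303.865 * 7.69 / 12.77 = 219.58 s

219.58 s


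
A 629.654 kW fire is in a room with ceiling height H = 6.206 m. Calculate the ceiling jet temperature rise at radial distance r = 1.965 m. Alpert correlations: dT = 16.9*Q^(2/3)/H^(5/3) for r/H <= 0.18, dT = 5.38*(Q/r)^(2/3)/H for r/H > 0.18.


r/H = 1.965 / 6.206 = 0.31663
r/H > 0.18, so dT = 5.38*(Q/r)^(2/3)/H
Q/r = 320.43
(Q/r)^(2/3) = 46.827
dT = 5.38 * 46.827 / 6.206 = 40.594 K

40.594 K


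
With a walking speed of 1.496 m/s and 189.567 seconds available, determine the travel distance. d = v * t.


d = 1.496 * 189.567 = 283.59 m

283.59 m


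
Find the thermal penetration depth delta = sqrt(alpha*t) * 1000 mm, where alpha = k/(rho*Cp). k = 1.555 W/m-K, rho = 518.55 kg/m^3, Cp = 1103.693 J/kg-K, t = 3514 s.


alpha = 1.555 / (518.55 * 1103.693) = 2.7170e-06 m^2/s
alpha * t = 0.0095476
delta = sqrt(0.0095476) * 1000 = 97.712 mm

97.712 mm


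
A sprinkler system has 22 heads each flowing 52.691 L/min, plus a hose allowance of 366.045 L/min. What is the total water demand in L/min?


Sprinkler demand = 22 * 52.691 = 1159.202 L/min
Total = 1159.202 + 366.045 = 1525.247 L/min

1525.247 L/min


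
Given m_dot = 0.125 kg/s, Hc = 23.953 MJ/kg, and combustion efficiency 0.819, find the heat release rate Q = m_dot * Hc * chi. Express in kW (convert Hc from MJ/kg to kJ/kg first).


Hc = 23.953 MJ/kg = 23.953 * 1000 kJ/kg = 23953 kJ/kg
Q = 0.125 kg/s * 23953 kJ/kg * 0.819 = 2452.2 kW

2452.2 kW


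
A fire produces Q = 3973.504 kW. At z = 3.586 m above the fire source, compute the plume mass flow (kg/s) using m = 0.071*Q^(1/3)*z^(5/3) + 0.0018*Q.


Q^(1/3) = 15.839
z^(5/3) = 8.4014
First term = 0.071 * 15.839 * 8.4014 = 9.4479
Second term = 0.0018 * 3973.504 = 7.1523
m = 16.600 kg/s

16.600 kg/s


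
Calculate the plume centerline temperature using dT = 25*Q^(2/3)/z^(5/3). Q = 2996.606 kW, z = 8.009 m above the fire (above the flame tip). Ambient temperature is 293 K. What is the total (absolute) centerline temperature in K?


Q^(2/3) = 207.85
z^(5/3) = 32.060
dT = 25 * 207.85 / 32.060 = 162.08 K
T = 293 + 162.08 = 455.08 K

455.08 K


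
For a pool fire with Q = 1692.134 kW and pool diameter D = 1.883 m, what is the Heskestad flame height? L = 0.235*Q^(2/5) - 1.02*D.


Q^(2/5) = 19.560
0.235 * Q^(2/5) = 4.5967
1.02 * D = 1.9207
L = 2.6760 m

2.6760 m


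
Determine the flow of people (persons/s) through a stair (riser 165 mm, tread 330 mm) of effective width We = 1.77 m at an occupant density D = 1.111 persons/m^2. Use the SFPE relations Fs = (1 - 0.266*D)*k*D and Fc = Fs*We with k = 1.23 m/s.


1 - 0.266*D = 1 - 0.266*1.111 = 0.70447
Fs = 0.70447 * 1.23 * 1.111 = 0.96268 persons/(s*m)
Fc = 0.96268 * 1.77 = 1.7040 persons/s

1.7040 persons/s


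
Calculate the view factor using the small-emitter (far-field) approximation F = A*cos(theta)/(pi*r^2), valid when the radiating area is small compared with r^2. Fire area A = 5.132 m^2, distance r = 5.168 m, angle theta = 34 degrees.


cos(34 deg) = 0.82904
pi*r^2 = 83.906
F = 5.132 * 0.82904 / 83.906 = 0.050707

0.050707


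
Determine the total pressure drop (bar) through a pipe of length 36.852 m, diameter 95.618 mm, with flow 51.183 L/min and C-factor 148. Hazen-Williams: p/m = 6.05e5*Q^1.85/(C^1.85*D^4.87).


Q^1.85 = 1451.7
C^1.85 = 10351
D^4.87 = 4.4180e+09
p/m = 1.9206e-05 bar/m
p_total = 1.9206e-05 * 36.852 = 0.00070776 bar

0.00070776 bar


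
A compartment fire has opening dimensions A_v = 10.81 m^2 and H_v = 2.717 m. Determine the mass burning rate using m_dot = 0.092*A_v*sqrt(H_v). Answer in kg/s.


sqrt(H_v) = 1.6483
m_dot = 0.092 * 10.81 * 1.6483 = 1.6393 kg/s

1.6393 kg/s


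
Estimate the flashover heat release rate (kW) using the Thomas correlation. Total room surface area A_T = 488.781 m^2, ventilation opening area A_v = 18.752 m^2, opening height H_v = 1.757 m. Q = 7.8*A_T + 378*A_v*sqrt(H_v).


7.8*A_T = 3812.5
sqrt(H_v) = 1.3255
378*A_v*sqrt(H_v) = 9395.6
Q = 3812.5 + 9395.6 = 13208 kW

13208 kW


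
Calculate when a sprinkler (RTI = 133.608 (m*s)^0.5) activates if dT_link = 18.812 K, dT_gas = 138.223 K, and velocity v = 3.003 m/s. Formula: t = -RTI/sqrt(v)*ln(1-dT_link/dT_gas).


dT_link/dT_gas = 0.13610
ln(1 - 0.13610) = -0.14630
t = -133.608 / sqrt(3.003) * -0.14630 = 11.280 s

11.280 s


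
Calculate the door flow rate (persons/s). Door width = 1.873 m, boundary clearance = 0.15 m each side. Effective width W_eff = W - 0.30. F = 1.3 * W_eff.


W_eff = 1.873 - 0.30 = 1.573 m
F = 1.3 * 1.573 = 2.0449 persons/s

2.0449 persons/s


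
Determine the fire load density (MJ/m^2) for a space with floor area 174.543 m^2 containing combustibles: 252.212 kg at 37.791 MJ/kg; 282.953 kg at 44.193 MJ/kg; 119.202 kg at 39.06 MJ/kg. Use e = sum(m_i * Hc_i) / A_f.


Total energy = 252.212*37.791 + 282.953*44.193 + 119.202*39.06
= 9531.344 + 12504.54 + 4656.030
= 26691.92 MJ
e = 26691.92 / 174.543 = 152.92 MJ/m^2

152.92 MJ/m^2


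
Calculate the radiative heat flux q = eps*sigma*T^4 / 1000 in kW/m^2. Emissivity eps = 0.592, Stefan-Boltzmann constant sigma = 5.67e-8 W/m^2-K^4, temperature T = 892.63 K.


T^4 = 6.3487e+11
q = 0.592 * 5.67e-8 * 6.3487e+11 / 1000 = 21.310 kW/m^2

21.310 kW/m^2


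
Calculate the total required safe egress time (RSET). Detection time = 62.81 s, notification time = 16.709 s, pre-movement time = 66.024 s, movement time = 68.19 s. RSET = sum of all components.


Total = 62.81 + 16.709 + 66.024 + 68.19 = 213.733 s

213.733 s


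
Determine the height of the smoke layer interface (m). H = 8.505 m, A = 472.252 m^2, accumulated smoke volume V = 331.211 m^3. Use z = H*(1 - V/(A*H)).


V/(A*H) = 0.082463
1 - 0.082463 = 0.91754
z = 8.505 * 0.91754 = 7.8037 m

7.8037 m


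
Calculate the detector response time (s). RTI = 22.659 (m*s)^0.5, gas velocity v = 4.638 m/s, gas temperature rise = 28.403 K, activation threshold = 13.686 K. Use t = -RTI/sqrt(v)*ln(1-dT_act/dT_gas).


dT_act/dT_gas = 0.48185
ln(1 - 0.48185) = -0.65749
t = -22.659 / sqrt(4.638) * -0.65749 = 6.9178 s

6.9178 s


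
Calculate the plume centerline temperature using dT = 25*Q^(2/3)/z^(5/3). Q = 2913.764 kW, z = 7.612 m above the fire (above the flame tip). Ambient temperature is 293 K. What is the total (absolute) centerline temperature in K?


Q^(2/3) = 204.00
z^(5/3) = 29.455
dT = 25 * 204.00 / 29.455 = 173.15 K
T = 293 + 173.15 = 466.15 K

466.15 K


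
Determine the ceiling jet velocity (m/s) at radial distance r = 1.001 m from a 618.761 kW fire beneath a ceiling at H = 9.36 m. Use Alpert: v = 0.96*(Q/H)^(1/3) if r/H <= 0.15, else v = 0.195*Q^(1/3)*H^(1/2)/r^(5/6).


r/H = 1.001 / 9.36 = 0.10694
r/H <= 0.15, so v = 0.96*(Q/H)^(1/3)
Q/H = 66.107
(Q/H)^(1/3) = 4.0434
v = 0.96 * 4.0434 = 3.8817 m/s

3.8817 m/s


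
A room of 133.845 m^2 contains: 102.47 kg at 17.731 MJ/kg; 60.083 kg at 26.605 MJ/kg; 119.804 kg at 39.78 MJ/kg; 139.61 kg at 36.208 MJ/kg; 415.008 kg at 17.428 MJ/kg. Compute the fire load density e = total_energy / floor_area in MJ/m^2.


Total energy = 102.47*17.731 + 60.083*26.605 + 119.804*39.78 + 139.61*36.208 + 415.008*17.428
= 1816.896 + 1598.508 + 4765.803 + 5054.999 + 7232.759
= 20468.97 MJ
e = 20468.97 / 133.845 = 152.93 MJ/m^2

152.93 MJ/m^2


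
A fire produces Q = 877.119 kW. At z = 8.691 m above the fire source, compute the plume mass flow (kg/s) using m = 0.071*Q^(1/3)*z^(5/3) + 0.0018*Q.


Q^(1/3) = 9.5724
z^(5/3) = 36.738
First term = 0.071 * 9.5724 * 36.738 = 24.969
Second term = 0.0018 * 877.119 = 1.5788
m = 26.547 kg/s

26.547 kg/s


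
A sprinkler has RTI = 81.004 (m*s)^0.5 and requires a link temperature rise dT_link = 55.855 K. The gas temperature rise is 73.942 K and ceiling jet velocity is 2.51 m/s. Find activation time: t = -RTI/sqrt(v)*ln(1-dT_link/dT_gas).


dT_link/dT_gas = 0.75539
ln(1 - 0.75539) = -1.4081
t = -81.004 / sqrt(2.51) * -1.4081 = 71.994 s

71.994 s


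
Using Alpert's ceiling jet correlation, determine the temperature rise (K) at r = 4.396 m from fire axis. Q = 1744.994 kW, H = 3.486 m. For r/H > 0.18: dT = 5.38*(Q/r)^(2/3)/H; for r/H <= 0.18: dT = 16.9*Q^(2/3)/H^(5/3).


r/H = 4.396 / 3.486 = 1.2610
r/H > 0.18, so dT = 5.38*(Q/r)^(2/3)/H
Q/r = 396.95
(Q/r)^(2/3) = 54.012
dT = 5.38 * 54.012 / 3.486 = 83.358 K

83.358 K


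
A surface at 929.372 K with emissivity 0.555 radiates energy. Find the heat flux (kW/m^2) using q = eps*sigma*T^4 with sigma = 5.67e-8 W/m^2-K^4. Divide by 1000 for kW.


T^4 = 7.4603e+11
q = 0.555 * 5.67e-8 * 7.4603e+11 / 1000 = 23.477 kW/m^2

23.477 kW/m^2


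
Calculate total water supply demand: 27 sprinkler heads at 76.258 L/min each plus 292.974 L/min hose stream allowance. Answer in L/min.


Sprinkler demand = 27 * 76.258 = 2058.966 L/min
Total = 2058.966 + 292.974 = 2351.94 L/min

2351.94 L/min


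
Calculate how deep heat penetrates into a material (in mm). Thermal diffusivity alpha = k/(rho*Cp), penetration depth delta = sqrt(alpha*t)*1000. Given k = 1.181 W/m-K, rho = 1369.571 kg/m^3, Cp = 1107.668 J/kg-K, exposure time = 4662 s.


alpha = 1.181 / (1369.571 * 1107.668) = 7.7849e-07 m^2/s
alpha * t = 0.0036293
delta = sqrt(0.0036293) * 1000 = 60.244 mm

60.244 mm


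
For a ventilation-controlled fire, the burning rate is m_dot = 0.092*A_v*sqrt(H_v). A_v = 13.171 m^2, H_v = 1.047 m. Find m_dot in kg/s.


sqrt(H_v) = 1.0232
m_dot = 0.092 * 13.171 * 1.0232 = 1.2399 kg/s

1.2399 kg/s


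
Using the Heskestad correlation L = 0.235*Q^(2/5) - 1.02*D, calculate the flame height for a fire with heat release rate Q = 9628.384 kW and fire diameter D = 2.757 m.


Q^(2/5) = 39.212
0.235 * Q^(2/5) = 9.2149
1.02 * D = 2.8121
L = 6.4027 m

6.4027 m


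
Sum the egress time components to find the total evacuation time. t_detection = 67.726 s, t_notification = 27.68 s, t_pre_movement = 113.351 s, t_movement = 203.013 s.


Total = 67.726 + 27.68 + 113.351 + 203.013 = 411.77 s

411.77 s


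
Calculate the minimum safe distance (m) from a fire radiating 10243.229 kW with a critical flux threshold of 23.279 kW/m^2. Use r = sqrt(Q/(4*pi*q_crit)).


4*pi*q_crit = 292.53
Q/(4*pi*q_crit) = 35.016
r = sqrt(35.016) = 5.9174 m

5.9174 m


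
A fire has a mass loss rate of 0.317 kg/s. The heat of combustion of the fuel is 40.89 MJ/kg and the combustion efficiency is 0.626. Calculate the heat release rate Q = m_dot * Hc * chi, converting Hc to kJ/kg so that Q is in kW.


Hc = 40.89 MJ/kg = 40.89 * 1000 kJ/kg = 40890 kJ/kg
Q = 0.317 kg/s * 40890 kJ/kg * 0.626 = 8114.3 kW

8114.3 kW


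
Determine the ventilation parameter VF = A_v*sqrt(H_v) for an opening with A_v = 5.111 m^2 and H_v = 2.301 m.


sqrt(H_v) = 1.5169
VF = 5.111 * 1.5169 = 7.7529 m^(5/2)

7.7529 m^(5/2)


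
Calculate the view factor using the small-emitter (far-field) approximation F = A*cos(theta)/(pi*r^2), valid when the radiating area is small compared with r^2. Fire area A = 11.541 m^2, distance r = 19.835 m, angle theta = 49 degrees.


cos(49 deg) = 0.65606
pi*r^2 = 1236.0
F = 11.541 * 0.65606 / 1236.0 = 0.0061259

0.0061259


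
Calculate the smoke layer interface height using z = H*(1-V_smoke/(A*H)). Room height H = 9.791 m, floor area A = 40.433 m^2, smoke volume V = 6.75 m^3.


V/(A*H) = 0.017051
1 - 0.017051 = 0.98295
z = 9.791 * 0.98295 = 9.6241 m

9.6241 m


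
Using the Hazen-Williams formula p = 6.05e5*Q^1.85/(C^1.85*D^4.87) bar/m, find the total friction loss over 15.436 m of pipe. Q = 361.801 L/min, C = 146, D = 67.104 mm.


Q^1.85 = 54096
C^1.85 = 10094
D^4.87 = 7.8753e+08
p/m = 0.0041172 bar/m
p_total = 0.0041172 * 15.436 = 0.063554 bar

0.063554 bar


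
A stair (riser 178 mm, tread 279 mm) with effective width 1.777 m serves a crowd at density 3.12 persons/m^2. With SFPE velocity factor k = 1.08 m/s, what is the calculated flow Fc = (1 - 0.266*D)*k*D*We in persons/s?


1 - 0.266*D = 1 - 0.266*3.12 = 0.17008
Fs = 0.17008 * 1.08 * 3.12 = 0.57310 persons/(s*m)
Fc = 0.57310 * 1.777 = 1.0184 persons/s

1.0184 persons/s


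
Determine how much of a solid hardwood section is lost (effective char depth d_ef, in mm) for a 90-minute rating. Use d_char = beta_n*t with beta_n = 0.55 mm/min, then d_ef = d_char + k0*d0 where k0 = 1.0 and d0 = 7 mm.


d_char = 0.55 * 90 = 49.5 mm
d_ef = 49.5 + 1.0*7 = 56.5 mm

56.5 mm


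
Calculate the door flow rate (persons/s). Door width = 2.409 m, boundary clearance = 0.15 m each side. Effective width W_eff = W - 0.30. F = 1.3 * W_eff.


W_eff = 2.409 - 0.30 = 2.109 m
F = 1.3 * 2.109 = 2.7417 persons/s

2.7417 persons/s


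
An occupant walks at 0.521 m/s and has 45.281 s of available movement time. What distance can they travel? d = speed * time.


d = 0.521 * 45.281 = 23.591 m

23.591 m


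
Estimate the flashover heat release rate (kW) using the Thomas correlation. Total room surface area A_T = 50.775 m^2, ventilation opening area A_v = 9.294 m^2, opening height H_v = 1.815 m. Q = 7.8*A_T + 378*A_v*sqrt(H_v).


7.8*A_T = 396.045
sqrt(H_v) = 1.3472
378*A_v*sqrt(H_v) = 4733.0
Q = 396.045 + 4733.0 = 5129.0 kW

5129.0 kW


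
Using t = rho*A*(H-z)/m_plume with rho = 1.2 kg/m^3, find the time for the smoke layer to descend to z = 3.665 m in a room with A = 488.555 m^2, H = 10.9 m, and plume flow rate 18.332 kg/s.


H - z = 7.235 m
t = 1.2 * 488.555 * 7.235 / 18.332 = 231.38 s

231.38 s


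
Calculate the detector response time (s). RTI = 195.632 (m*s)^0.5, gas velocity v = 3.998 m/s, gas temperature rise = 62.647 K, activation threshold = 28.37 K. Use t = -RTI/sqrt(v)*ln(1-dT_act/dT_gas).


dT_act/dT_gas = 0.45285
ln(1 - 0.45285) = -0.60304
t = -195.632 / sqrt(3.998) * -0.60304 = 59.002 s

59.002 s


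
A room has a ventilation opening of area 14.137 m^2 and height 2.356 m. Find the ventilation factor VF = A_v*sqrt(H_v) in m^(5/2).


sqrt(H_v) = 1.5349
VF = 14.137 * 1.5349 = 21.699 m^(5/2)

21.699 m^(5/2)


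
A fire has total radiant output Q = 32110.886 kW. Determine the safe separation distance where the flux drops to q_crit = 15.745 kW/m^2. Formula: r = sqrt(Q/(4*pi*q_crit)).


4*pi*q_crit = 197.86
Q/(4*pi*q_crit) = 162.29
r = sqrt(162.29) = 12.739 m

12.739 m


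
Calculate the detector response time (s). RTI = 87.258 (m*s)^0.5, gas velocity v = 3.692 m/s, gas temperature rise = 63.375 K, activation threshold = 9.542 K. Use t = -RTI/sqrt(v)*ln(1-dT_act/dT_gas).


dT_act/dT_gas = 0.15056
ln(1 - 0.15056) = -0.16318
t = -87.258 / sqrt(3.692) * -0.16318 = 7.4105 s

7.4105 s


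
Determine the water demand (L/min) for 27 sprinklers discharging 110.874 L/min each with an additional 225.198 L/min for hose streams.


Sprinkler demand = 27 * 110.874 = 2993.598 L/min
Total = 2993.598 + 225.198 = 3218.796 L/min

3218.796 L/min


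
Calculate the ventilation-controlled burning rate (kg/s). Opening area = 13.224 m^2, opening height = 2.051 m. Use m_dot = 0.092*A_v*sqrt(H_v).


sqrt(H_v) = 1.4321
m_dot = 0.092 * 13.224 * 1.4321 = 1.7423 kg/s

1.7423 kg/s


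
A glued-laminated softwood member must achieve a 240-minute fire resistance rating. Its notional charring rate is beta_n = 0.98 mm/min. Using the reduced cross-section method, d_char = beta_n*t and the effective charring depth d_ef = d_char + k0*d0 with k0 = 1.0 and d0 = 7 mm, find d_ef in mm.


d_char = 0.98 * 240 = 235.2 mm
d_ef = 235.2 + 1.0*7 = 242.2 mm

242.2 mm


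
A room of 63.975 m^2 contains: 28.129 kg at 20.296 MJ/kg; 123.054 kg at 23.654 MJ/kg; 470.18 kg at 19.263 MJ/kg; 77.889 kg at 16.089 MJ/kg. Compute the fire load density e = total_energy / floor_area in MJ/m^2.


Total energy = 28.129*20.296 + 123.054*23.654 + 470.18*19.263 + 77.889*16.089
= 570.9062 + 2910.719 + 9057.077 + 1253.156
= 13791.86 MJ
e = 13791.86 / 63.975 = 215.58 MJ/m^2

215.58 MJ/m^2


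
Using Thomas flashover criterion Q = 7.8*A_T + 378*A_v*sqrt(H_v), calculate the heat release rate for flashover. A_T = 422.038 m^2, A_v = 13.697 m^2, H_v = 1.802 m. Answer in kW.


7.8*A_T = 3291.9
sqrt(H_v) = 1.3424
378*A_v*sqrt(H_v) = 6950.2
Q = 3291.9 + 6950.2 = 10242 kW

10242 kW


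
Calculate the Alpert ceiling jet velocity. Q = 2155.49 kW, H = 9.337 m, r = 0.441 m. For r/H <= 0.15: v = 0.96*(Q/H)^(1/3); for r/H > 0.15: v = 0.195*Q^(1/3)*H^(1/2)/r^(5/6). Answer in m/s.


r/H = 0.441 / 9.337 = 0.047231
r/H <= 0.15, so v = 0.96*(Q/H)^(1/3)
Q/H = 230.85
(Q/H)^(1/3) = 6.1345
v = 0.96 * 6.1345 = 5.8891 m/s

5.8891 m/s


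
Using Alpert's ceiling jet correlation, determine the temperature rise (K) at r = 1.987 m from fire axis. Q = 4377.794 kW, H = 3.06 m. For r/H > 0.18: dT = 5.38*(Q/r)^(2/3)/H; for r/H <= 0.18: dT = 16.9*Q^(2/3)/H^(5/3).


r/H = 1.987 / 3.06 = 0.64935
r/H > 0.18, so dT = 5.38*(Q/r)^(2/3)/H
Q/r = 2203.2
(Q/r)^(2/3) = 169.32
dT = 5.38 * 169.32 / 3.06 = 297.69 K

297.69 K


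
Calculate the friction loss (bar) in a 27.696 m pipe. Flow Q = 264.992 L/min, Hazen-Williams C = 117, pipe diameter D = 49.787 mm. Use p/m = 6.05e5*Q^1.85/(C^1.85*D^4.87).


Q^1.85 = 30407
C^1.85 = 6701.1
D^4.87 = 1.8406e+08
p/m = 0.014915 bar/m
p_total = 0.014915 * 27.696 = 0.41310 bar

0.41310 bar


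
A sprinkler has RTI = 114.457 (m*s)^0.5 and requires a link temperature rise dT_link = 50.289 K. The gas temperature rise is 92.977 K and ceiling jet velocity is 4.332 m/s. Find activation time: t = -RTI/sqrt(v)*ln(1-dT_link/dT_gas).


dT_link/dT_gas = 0.54088
ln(1 - 0.54088) = -0.77843
t = -114.457 / sqrt(4.332) * -0.77843 = 42.808 s

42.808 s


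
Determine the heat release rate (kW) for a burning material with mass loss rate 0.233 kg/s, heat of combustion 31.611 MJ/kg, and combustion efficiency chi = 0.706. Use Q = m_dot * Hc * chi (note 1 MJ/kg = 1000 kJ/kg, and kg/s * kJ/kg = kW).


Hc = 31.611 MJ/kg = 31.611 * 1000 kJ/kg = 31611 kJ/kg
Q = 0.233 kg/s * 31611 kJ/kg * 0.706 = 5199.9 kW

5199.9 kW
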